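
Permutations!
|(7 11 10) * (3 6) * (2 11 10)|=|(2 11)(3 6)(7 10)|=2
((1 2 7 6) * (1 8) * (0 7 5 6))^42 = (1 5 8 2 6) = [0, 5, 6, 3, 4, 8, 1, 7, 2]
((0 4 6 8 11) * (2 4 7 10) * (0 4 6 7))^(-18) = (2 11 10 8 7 6 4) = [0, 1, 11, 3, 2, 5, 4, 6, 7, 9, 8, 10]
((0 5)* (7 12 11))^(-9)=(12)(0 5)=[5, 1, 2, 3, 4, 0, 6, 7, 8, 9, 10, 11, 12]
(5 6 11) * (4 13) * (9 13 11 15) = (4 11 5 6 15 9 13) = [0, 1, 2, 3, 11, 6, 15, 7, 8, 13, 10, 5, 12, 4, 14, 9]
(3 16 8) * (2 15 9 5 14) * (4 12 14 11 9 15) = (2 4 12 14)(3 16 8)(5 11 9) = [0, 1, 4, 16, 12, 11, 6, 7, 3, 5, 10, 9, 14, 13, 2, 15, 8]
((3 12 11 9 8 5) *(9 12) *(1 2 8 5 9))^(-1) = [0, 3, 1, 5, 4, 9, 6, 7, 2, 8, 10, 12, 11] = (1 3 5 9 8 2)(11 12)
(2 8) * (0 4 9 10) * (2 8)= [4, 1, 2, 3, 9, 5, 6, 7, 8, 10, 0]= (0 4 9 10)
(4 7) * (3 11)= (3 11)(4 7)= [0, 1, 2, 11, 7, 5, 6, 4, 8, 9, 10, 3]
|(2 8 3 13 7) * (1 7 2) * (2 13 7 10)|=6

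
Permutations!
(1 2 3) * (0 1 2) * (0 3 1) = [0, 3, 1, 2] = (1 3 2)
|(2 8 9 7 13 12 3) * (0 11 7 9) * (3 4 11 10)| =5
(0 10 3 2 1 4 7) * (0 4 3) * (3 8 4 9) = [10, 8, 1, 2, 7, 5, 6, 9, 4, 3, 0] = (0 10)(1 8 4 7 9 3 2)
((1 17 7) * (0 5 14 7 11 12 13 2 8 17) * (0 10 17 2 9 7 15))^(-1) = (0 15 14 5)(1 7 9 13 12 11 17 10)(2 8) = [15, 7, 8, 3, 4, 0, 6, 9, 2, 13, 1, 17, 11, 12, 5, 14, 16, 10]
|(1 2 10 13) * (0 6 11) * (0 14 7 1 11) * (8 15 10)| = 18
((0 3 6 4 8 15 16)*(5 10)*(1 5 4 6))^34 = [15, 0, 2, 16, 5, 3, 6, 7, 10, 9, 1, 11, 12, 13, 14, 4, 8] = (0 15 4 5 3 16 8 10 1)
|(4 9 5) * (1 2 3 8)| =12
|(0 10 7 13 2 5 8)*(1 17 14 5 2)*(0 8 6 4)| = 10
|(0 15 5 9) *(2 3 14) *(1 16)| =|(0 15 5 9)(1 16)(2 3 14)| =12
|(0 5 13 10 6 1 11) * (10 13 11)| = |(13)(0 5 11)(1 10 6)| = 3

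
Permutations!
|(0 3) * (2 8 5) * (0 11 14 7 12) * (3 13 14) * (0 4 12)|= 12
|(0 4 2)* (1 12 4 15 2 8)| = 12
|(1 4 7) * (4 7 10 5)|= |(1 7)(4 10 5)|= 6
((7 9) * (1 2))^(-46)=(9)=[0, 1, 2, 3, 4, 5, 6, 7, 8, 9]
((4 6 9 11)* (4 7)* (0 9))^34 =(0 4 11)(6 7 9) =[4, 1, 2, 3, 11, 5, 7, 9, 8, 6, 10, 0]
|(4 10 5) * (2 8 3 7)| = 12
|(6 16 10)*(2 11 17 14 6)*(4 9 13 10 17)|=|(2 11 4 9 13 10)(6 16 17 14)|=12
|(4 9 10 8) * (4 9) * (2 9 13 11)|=|(2 9 10 8 13 11)|=6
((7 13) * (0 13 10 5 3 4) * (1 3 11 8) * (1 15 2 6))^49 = (0 1 15 5 13 3 2 11 7 4 6 8 10) = [1, 15, 11, 2, 6, 13, 8, 4, 10, 9, 0, 7, 12, 3, 14, 5]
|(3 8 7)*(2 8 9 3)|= |(2 8 7)(3 9)|= 6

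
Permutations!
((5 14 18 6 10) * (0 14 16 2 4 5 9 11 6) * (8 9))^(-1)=(0 18 14)(2 16 5 4)(6 11 9 8 10)=[18, 1, 16, 3, 2, 4, 11, 7, 10, 8, 6, 9, 12, 13, 0, 15, 5, 17, 14]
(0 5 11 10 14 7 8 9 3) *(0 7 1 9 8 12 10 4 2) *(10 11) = (0 5 10 14 1 9 3 7 12 11 4 2) = [5, 9, 0, 7, 2, 10, 6, 12, 8, 3, 14, 4, 11, 13, 1]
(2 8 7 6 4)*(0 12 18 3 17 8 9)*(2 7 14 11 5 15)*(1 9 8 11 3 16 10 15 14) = (0 12 18 16 10 15 2 8 1 9)(3 17 11 5 14)(4 7 6) = [12, 9, 8, 17, 7, 14, 4, 6, 1, 0, 15, 5, 18, 13, 3, 2, 10, 11, 16]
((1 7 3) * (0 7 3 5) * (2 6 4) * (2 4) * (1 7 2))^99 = [2, 3, 6, 7, 4, 0, 1, 5] = (0 2 6 1 3 7 5)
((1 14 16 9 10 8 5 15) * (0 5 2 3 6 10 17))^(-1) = (0 17 9 16 14 1 15 5)(2 8 10 6 3) = [17, 15, 8, 2, 4, 0, 3, 7, 10, 16, 6, 11, 12, 13, 1, 5, 14, 9]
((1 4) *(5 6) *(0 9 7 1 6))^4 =(0 4 9 6 7 5 1) =[4, 0, 2, 3, 9, 1, 7, 5, 8, 6]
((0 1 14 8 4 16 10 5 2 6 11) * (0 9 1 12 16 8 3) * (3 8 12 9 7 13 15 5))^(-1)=(0 3 10 16 12 4 8 14 1 9)(2 5 15 13 7 11 6)=[3, 9, 5, 10, 8, 15, 2, 11, 14, 0, 16, 6, 4, 7, 1, 13, 12]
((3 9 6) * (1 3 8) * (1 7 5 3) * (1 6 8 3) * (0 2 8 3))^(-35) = (3 9) = [0, 1, 2, 9, 4, 5, 6, 7, 8, 3]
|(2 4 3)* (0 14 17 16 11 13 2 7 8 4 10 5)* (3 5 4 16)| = 13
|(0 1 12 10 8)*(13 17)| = 10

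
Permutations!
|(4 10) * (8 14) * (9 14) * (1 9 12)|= |(1 9 14 8 12)(4 10)|= 10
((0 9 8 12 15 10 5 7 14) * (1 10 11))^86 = (0 7 10 11 12 9 14 5 1 15 8) = [7, 15, 2, 3, 4, 1, 6, 10, 0, 14, 11, 12, 9, 13, 5, 8]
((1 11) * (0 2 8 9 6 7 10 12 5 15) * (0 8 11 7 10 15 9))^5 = (0 15 1 2 8 7 11) = [15, 2, 8, 3, 4, 5, 6, 11, 7, 9, 10, 0, 12, 13, 14, 1]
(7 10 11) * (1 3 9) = (1 3 9)(7 10 11) = [0, 3, 2, 9, 4, 5, 6, 10, 8, 1, 11, 7]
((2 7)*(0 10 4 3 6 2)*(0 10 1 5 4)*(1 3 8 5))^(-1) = (0 10 7 2 6 3)(4 5 8) = [10, 1, 6, 0, 5, 8, 3, 2, 4, 9, 7]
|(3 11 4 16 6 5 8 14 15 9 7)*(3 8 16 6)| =|(3 11 4 6 5 16)(7 8 14 15 9)| =30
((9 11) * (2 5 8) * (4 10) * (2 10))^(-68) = [0, 1, 8, 3, 5, 10, 6, 7, 4, 9, 2, 11] = (11)(2 8 4 5 10)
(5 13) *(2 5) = (2 5 13) = [0, 1, 5, 3, 4, 13, 6, 7, 8, 9, 10, 11, 12, 2]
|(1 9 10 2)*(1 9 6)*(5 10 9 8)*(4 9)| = 4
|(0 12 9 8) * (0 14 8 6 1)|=|(0 12 9 6 1)(8 14)|=10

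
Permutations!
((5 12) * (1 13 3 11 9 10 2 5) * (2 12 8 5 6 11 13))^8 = [0, 2, 6, 3, 4, 5, 11, 7, 8, 10, 12, 9, 1, 13] = (13)(1 2 6 11 9 10 12)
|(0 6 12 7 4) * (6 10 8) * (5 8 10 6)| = 10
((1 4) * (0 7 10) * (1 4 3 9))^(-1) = (0 10 7)(1 9 3) = [10, 9, 2, 1, 4, 5, 6, 0, 8, 3, 7]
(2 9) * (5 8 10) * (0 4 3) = (0 4 3)(2 9)(5 8 10) = [4, 1, 9, 0, 3, 8, 6, 7, 10, 2, 5]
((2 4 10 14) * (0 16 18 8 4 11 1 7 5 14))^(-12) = (18) = [0, 1, 2, 3, 4, 5, 6, 7, 8, 9, 10, 11, 12, 13, 14, 15, 16, 17, 18]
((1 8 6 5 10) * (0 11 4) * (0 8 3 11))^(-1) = (1 10 5 6 8 4 11 3) = [0, 10, 2, 1, 11, 6, 8, 7, 4, 9, 5, 3]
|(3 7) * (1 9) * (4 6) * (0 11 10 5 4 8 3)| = 18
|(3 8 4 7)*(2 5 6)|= |(2 5 6)(3 8 4 7)|= 12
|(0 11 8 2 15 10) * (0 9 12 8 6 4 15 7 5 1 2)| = 36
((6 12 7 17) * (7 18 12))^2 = (18)(6 17 7) = [0, 1, 2, 3, 4, 5, 17, 6, 8, 9, 10, 11, 12, 13, 14, 15, 16, 7, 18]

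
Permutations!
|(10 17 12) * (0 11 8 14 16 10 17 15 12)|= |(0 11 8 14 16 10 15 12 17)|= 9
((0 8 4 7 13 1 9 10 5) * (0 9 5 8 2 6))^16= (13)(0 2 6)= [2, 1, 6, 3, 4, 5, 0, 7, 8, 9, 10, 11, 12, 13]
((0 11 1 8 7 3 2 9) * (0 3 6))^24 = [0, 1, 2, 3, 4, 5, 6, 7, 8, 9, 10, 11] = (11)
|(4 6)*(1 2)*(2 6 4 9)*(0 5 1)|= 6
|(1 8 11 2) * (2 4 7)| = |(1 8 11 4 7 2)| = 6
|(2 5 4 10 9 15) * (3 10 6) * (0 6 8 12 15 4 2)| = 18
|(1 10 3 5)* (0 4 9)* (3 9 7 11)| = |(0 4 7 11 3 5 1 10 9)| = 9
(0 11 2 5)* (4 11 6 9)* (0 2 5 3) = (0 6 9 4 11 5 2 3) = [6, 1, 3, 0, 11, 2, 9, 7, 8, 4, 10, 5]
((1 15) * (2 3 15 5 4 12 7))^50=(1 4 7 3)(2 15 5 12)=[0, 4, 15, 1, 7, 12, 6, 3, 8, 9, 10, 11, 2, 13, 14, 5]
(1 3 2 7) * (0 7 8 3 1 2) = (0 7 2 8 3) = [7, 1, 8, 0, 4, 5, 6, 2, 3]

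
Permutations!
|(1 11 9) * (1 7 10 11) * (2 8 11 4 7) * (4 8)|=|(2 4 7 10 8 11 9)|=7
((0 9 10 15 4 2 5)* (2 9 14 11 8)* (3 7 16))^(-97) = (0 5 2 8 11 14)(3 16 7)(4 15 10 9) = [5, 1, 8, 16, 15, 2, 6, 3, 11, 4, 9, 14, 12, 13, 0, 10, 7]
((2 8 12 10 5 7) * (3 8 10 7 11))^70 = (2 12 3 5)(7 8 11 10) = [0, 1, 12, 5, 4, 2, 6, 8, 11, 9, 7, 10, 3]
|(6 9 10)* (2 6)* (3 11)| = |(2 6 9 10)(3 11)| = 4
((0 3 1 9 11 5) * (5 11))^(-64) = [3, 9, 2, 1, 4, 0, 6, 7, 8, 5, 10, 11] = (11)(0 3 1 9 5)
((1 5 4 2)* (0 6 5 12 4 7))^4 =(12) =[0, 1, 2, 3, 4, 5, 6, 7, 8, 9, 10, 11, 12]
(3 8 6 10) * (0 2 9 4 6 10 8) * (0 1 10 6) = [2, 10, 9, 1, 0, 5, 8, 7, 6, 4, 3] = (0 2 9 4)(1 10 3)(6 8)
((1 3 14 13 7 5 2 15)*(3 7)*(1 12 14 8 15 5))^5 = [0, 7, 5, 13, 4, 2, 6, 1, 3, 9, 10, 11, 15, 14, 12, 8] = (1 7)(2 5)(3 13 14 12 15 8)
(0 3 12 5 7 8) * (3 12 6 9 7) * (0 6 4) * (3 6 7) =(0 12 5 6 9 3 4)(7 8) =[12, 1, 2, 4, 0, 6, 9, 8, 7, 3, 10, 11, 5]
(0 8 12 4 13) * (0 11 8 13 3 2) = (0 13 11 8 12 4 3 2) = [13, 1, 0, 2, 3, 5, 6, 7, 12, 9, 10, 8, 4, 11]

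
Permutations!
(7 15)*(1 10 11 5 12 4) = (1 10 11 5 12 4)(7 15) = [0, 10, 2, 3, 1, 12, 6, 15, 8, 9, 11, 5, 4, 13, 14, 7]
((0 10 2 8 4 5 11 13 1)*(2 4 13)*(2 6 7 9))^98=(0 4 11 7 2 13)(1 10 5 6 9 8)=[4, 10, 13, 3, 11, 6, 9, 2, 1, 8, 5, 7, 12, 0]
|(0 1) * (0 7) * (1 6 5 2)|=|(0 6 5 2 1 7)|=6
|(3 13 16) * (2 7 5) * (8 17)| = 6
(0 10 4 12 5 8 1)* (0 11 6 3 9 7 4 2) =[10, 11, 0, 9, 12, 8, 3, 4, 1, 7, 2, 6, 5] =(0 10 2)(1 11 6 3 9 7 4 12 5 8)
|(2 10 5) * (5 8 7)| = |(2 10 8 7 5)| = 5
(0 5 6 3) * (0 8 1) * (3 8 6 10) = (0 5 10 3 6 8 1) = [5, 0, 2, 6, 4, 10, 8, 7, 1, 9, 3]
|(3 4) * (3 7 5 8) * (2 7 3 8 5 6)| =|(8)(2 7 6)(3 4)| =6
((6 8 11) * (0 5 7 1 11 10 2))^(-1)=[2, 7, 10, 3, 4, 0, 11, 5, 6, 9, 8, 1]=(0 2 10 8 6 11 1 7 5)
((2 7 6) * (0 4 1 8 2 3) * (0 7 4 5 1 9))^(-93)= (0 4 8 5 9 2 1)= [4, 0, 1, 3, 8, 9, 6, 7, 5, 2]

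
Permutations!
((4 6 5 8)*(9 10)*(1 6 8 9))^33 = (1 9 6 10 5)(4 8) = [0, 9, 2, 3, 8, 1, 10, 7, 4, 6, 5]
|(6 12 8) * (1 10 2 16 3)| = 15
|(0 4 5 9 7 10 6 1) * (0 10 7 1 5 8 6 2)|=9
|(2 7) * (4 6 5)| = 6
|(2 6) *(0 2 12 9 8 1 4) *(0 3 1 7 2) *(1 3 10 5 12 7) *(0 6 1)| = |(0 6 7 2 1 4 10 5 12 9 8)| = 11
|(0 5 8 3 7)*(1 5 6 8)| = 10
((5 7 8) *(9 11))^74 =[0, 1, 2, 3, 4, 8, 6, 5, 7, 9, 10, 11] =(11)(5 8 7)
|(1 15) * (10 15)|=|(1 10 15)|=3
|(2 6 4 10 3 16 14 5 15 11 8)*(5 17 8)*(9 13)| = 18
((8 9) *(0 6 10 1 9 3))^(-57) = (0 3 8 9 1 10 6) = [3, 10, 2, 8, 4, 5, 0, 7, 9, 1, 6]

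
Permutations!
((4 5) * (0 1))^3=(0 1)(4 5)=[1, 0, 2, 3, 5, 4]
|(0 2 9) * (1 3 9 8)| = 6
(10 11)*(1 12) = (1 12)(10 11) = [0, 12, 2, 3, 4, 5, 6, 7, 8, 9, 11, 10, 1]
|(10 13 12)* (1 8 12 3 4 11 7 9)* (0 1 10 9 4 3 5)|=|(0 1 8 12 9 10 13 5)(4 11 7)|=24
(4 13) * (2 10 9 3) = (2 10 9 3)(4 13) = [0, 1, 10, 2, 13, 5, 6, 7, 8, 3, 9, 11, 12, 4]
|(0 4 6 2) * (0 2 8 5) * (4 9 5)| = 3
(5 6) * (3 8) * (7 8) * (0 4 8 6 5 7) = (0 4 8 3)(6 7) = [4, 1, 2, 0, 8, 5, 7, 6, 3]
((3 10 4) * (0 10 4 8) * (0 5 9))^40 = (10) = [0, 1, 2, 3, 4, 5, 6, 7, 8, 9, 10]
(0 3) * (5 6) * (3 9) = (0 9 3)(5 6) = [9, 1, 2, 0, 4, 6, 5, 7, 8, 3]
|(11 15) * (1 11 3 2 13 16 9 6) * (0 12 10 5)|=|(0 12 10 5)(1 11 15 3 2 13 16 9 6)|=36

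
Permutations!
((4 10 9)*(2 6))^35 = (2 6)(4 9 10) = [0, 1, 6, 3, 9, 5, 2, 7, 8, 10, 4]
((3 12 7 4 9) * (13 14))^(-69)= [0, 1, 2, 12, 9, 5, 6, 4, 8, 3, 10, 11, 7, 14, 13]= (3 12 7 4 9)(13 14)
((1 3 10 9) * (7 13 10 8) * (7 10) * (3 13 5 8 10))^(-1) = (1 9 10 3 8 5 7 13) = [0, 9, 2, 8, 4, 7, 6, 13, 5, 10, 3, 11, 12, 1]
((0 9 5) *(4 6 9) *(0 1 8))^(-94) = [5, 6, 2, 3, 1, 4, 8, 7, 9, 0] = (0 5 4 1 6 8 9)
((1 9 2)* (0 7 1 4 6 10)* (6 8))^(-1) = (0 10 6 8 4 2 9 1 7) = [10, 7, 9, 3, 2, 5, 8, 0, 4, 1, 6]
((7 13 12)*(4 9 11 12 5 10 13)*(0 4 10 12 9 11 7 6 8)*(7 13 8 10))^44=[13, 1, 2, 3, 5, 8, 4, 7, 9, 6, 11, 12, 0, 10]=(0 13 10 11 12)(4 5 8 9 6)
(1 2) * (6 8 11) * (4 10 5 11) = (1 2)(4 10 5 11 6 8) = [0, 2, 1, 3, 10, 11, 8, 7, 4, 9, 5, 6]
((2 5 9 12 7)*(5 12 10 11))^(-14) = (2 12 7)(5 10)(9 11) = [0, 1, 12, 3, 4, 10, 6, 2, 8, 11, 5, 9, 7]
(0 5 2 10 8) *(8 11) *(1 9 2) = (0 5 1 9 2 10 11 8) = [5, 9, 10, 3, 4, 1, 6, 7, 0, 2, 11, 8]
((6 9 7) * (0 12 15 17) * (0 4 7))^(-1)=(0 9 6 7 4 17 15 12)=[9, 1, 2, 3, 17, 5, 7, 4, 8, 6, 10, 11, 0, 13, 14, 12, 16, 15]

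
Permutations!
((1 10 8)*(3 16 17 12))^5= (1 8 10)(3 16 17 12)= [0, 8, 2, 16, 4, 5, 6, 7, 10, 9, 1, 11, 3, 13, 14, 15, 17, 12]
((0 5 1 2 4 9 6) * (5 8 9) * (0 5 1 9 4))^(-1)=(0 2 1 4 8)(5 6 9)=[2, 4, 1, 3, 8, 6, 9, 7, 0, 5]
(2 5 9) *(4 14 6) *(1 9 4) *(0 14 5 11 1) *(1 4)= (0 14 6)(1 9 2 11 4 5)= [14, 9, 11, 3, 5, 1, 0, 7, 8, 2, 10, 4, 12, 13, 6]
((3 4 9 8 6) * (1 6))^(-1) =(1 8 9 4 3 6) =[0, 8, 2, 6, 3, 5, 1, 7, 9, 4]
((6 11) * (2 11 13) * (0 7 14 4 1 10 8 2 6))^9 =[0, 1, 2, 3, 4, 5, 13, 7, 8, 9, 10, 11, 12, 6, 14] =(14)(6 13)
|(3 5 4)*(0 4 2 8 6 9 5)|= 15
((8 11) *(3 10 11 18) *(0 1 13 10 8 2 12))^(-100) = (0 2 10 1 12 11 13)(3 18 8) = [2, 12, 10, 18, 4, 5, 6, 7, 3, 9, 1, 13, 11, 0, 14, 15, 16, 17, 8]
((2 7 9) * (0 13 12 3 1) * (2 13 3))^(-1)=[1, 3, 12, 0, 4, 5, 6, 2, 8, 7, 10, 11, 13, 9]=(0 1 3)(2 12 13 9 7)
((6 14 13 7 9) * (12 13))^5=(6 9 7 13 12 14)=[0, 1, 2, 3, 4, 5, 9, 13, 8, 7, 10, 11, 14, 12, 6]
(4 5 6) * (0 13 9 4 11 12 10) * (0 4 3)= (0 13 9 3)(4 5 6 11 12 10)= [13, 1, 2, 0, 5, 6, 11, 7, 8, 3, 4, 12, 10, 9]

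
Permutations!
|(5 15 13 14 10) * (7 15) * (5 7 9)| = 10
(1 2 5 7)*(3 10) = (1 2 5 7)(3 10) = [0, 2, 5, 10, 4, 7, 6, 1, 8, 9, 3]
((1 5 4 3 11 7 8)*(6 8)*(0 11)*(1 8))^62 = (0 4 1 7)(3 5 6 11) = [4, 7, 2, 5, 1, 6, 11, 0, 8, 9, 10, 3]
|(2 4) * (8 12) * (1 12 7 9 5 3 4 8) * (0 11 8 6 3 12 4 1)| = |(0 11 8 7 9 5 12)(1 4 2 6 3)| = 35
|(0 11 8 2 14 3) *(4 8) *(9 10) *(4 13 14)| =30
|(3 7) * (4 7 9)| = 4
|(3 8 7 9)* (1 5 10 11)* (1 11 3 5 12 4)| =|(1 12 4)(3 8 7 9 5 10)| =6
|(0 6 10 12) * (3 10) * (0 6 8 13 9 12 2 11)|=|(0 8 13 9 12 6 3 10 2 11)|=10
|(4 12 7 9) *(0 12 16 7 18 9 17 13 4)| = |(0 12 18 9)(4 16 7 17 13)| = 20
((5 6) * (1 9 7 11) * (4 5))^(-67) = [0, 9, 2, 3, 6, 4, 5, 11, 8, 7, 10, 1] = (1 9 7 11)(4 6 5)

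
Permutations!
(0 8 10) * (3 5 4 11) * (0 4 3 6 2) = [8, 1, 0, 5, 11, 3, 2, 7, 10, 9, 4, 6] = (0 8 10 4 11 6 2)(3 5)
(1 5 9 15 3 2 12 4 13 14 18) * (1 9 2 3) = (1 5 2 12 4 13 14 18 9 15) = [0, 5, 12, 3, 13, 2, 6, 7, 8, 15, 10, 11, 4, 14, 18, 1, 16, 17, 9]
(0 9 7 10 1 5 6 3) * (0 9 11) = (0 11)(1 5 6 3 9 7 10) = [11, 5, 2, 9, 4, 6, 3, 10, 8, 7, 1, 0]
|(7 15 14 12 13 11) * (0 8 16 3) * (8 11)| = 10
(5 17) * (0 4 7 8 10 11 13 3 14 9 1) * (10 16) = (0 4 7 8 16 10 11 13 3 14 9 1)(5 17) = [4, 0, 2, 14, 7, 17, 6, 8, 16, 1, 11, 13, 12, 3, 9, 15, 10, 5]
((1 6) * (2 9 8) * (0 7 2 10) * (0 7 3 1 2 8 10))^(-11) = (0 7 9 6 3 8 10 2 1) = [7, 0, 1, 8, 4, 5, 3, 9, 10, 6, 2]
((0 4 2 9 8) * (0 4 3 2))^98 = (0 2 8)(3 9 4) = [2, 1, 8, 9, 3, 5, 6, 7, 0, 4]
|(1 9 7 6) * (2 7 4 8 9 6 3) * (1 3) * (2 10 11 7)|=|(1 6 3 10 11 7)(4 8 9)|=6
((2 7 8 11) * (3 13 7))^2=(2 13 8)(3 7 11)=[0, 1, 13, 7, 4, 5, 6, 11, 2, 9, 10, 3, 12, 8]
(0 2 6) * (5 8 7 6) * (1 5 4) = (0 2 4 1 5 8 7 6) = [2, 5, 4, 3, 1, 8, 0, 6, 7]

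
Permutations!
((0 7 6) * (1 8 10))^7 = (0 7 6)(1 8 10) = [7, 8, 2, 3, 4, 5, 0, 6, 10, 9, 1]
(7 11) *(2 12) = [0, 1, 12, 3, 4, 5, 6, 11, 8, 9, 10, 7, 2] = (2 12)(7 11)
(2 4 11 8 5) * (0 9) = (0 9)(2 4 11 8 5) = [9, 1, 4, 3, 11, 2, 6, 7, 5, 0, 10, 8]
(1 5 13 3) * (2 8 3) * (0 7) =[7, 5, 8, 1, 4, 13, 6, 0, 3, 9, 10, 11, 12, 2] =(0 7)(1 5 13 2 8 3)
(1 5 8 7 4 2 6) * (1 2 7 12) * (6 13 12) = (1 5 8 6 2 13 12)(4 7) = [0, 5, 13, 3, 7, 8, 2, 4, 6, 9, 10, 11, 1, 12]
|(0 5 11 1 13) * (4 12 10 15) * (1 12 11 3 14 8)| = |(0 5 3 14 8 1 13)(4 11 12 10 15)| = 35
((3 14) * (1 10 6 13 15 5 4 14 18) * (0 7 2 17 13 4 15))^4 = (0 13 17 2 7)(1 14 10 3 6 18 4) = [13, 14, 7, 6, 1, 5, 18, 0, 8, 9, 3, 11, 12, 17, 10, 15, 16, 2, 4]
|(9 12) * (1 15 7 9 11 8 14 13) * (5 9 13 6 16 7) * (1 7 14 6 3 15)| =10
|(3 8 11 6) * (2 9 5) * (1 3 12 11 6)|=|(1 3 8 6 12 11)(2 9 5)|=6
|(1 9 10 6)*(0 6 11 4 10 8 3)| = |(0 6 1 9 8 3)(4 10 11)| = 6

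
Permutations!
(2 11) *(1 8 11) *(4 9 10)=(1 8 11 2)(4 9 10)=[0, 8, 1, 3, 9, 5, 6, 7, 11, 10, 4, 2]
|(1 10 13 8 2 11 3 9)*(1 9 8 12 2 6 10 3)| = |(1 3 8 6 10 13 12 2 11)| = 9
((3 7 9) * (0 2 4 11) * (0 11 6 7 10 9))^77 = (11)(0 4 7 2 6)(3 9 10) = [4, 1, 6, 9, 7, 5, 0, 2, 8, 10, 3, 11]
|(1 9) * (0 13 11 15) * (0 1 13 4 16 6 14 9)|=10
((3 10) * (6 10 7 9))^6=(3 7 9 6 10)=[0, 1, 2, 7, 4, 5, 10, 9, 8, 6, 3]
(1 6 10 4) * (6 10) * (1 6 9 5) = (1 10 4 6 9 5) = [0, 10, 2, 3, 6, 1, 9, 7, 8, 5, 4]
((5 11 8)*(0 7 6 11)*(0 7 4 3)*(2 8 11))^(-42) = (11)(2 7 8 6 5) = [0, 1, 7, 3, 4, 2, 5, 8, 6, 9, 10, 11]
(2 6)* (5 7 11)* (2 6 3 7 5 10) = (2 3 7 11 10) = [0, 1, 3, 7, 4, 5, 6, 11, 8, 9, 2, 10]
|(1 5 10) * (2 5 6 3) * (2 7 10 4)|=15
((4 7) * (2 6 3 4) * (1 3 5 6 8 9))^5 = [0, 8, 4, 9, 1, 6, 5, 3, 7, 2] = (1 8 7 3 9 2 4)(5 6)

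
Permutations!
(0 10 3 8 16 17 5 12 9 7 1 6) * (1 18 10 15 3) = (0 15 3 8 16 17 5 12 9 7 18 10 1 6) = [15, 6, 2, 8, 4, 12, 0, 18, 16, 7, 1, 11, 9, 13, 14, 3, 17, 5, 10]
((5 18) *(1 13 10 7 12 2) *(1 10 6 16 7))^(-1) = (1 10 2 12 7 16 6 13)(5 18) = [0, 10, 12, 3, 4, 18, 13, 16, 8, 9, 2, 11, 7, 1, 14, 15, 6, 17, 5]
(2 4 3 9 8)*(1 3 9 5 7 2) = (1 3 5 7 2 4 9 8) = [0, 3, 4, 5, 9, 7, 6, 2, 1, 8]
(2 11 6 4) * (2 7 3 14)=(2 11 6 4 7 3 14)=[0, 1, 11, 14, 7, 5, 4, 3, 8, 9, 10, 6, 12, 13, 2]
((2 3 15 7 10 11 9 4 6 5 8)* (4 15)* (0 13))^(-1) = [13, 1, 8, 2, 3, 6, 4, 15, 5, 11, 7, 10, 12, 0, 14, 9] = (0 13)(2 8 5 6 4 3)(7 15 9 11 10)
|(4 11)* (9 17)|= |(4 11)(9 17)|= 2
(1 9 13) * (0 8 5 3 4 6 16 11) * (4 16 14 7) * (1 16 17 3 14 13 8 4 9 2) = (0 4 6 13 16 11)(1 2)(3 17)(5 14 7 9 8) = [4, 2, 1, 17, 6, 14, 13, 9, 5, 8, 10, 0, 12, 16, 7, 15, 11, 3]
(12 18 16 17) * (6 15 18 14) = [0, 1, 2, 3, 4, 5, 15, 7, 8, 9, 10, 11, 14, 13, 6, 18, 17, 12, 16] = (6 15 18 16 17 12 14)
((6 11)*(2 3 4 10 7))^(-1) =[0, 1, 7, 2, 3, 5, 11, 10, 8, 9, 4, 6] =(2 7 10 4 3)(6 11)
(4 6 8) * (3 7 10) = (3 7 10)(4 6 8) = [0, 1, 2, 7, 6, 5, 8, 10, 4, 9, 3]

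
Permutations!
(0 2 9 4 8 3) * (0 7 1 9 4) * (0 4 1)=(0 2 1 9 4 8 3 7)=[2, 9, 1, 7, 8, 5, 6, 0, 3, 4]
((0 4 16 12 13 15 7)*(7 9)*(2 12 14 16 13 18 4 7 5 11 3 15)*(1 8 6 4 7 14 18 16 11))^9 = [6, 7, 15, 2, 11, 18, 14, 8, 0, 16, 10, 13, 9, 3, 4, 12, 5, 17, 1] = (0 6 14 4 11 13 3 2 15 12 9 16 5 18 1 7 8)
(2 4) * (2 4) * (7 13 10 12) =(7 13 10 12) =[0, 1, 2, 3, 4, 5, 6, 13, 8, 9, 12, 11, 7, 10]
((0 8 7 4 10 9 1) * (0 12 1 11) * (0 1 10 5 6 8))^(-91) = (1 11 9 10 12)(4 7 8 6 5) = [0, 11, 2, 3, 7, 4, 5, 8, 6, 10, 12, 9, 1]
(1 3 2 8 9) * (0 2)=[2, 3, 8, 0, 4, 5, 6, 7, 9, 1]=(0 2 8 9 1 3)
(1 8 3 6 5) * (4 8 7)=(1 7 4 8 3 6 5)=[0, 7, 2, 6, 8, 1, 5, 4, 3]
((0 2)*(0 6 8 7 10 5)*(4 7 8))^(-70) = (10) = [0, 1, 2, 3, 4, 5, 6, 7, 8, 9, 10]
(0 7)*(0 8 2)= (0 7 8 2)= [7, 1, 0, 3, 4, 5, 6, 8, 2]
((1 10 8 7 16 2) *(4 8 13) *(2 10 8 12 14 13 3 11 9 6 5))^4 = (1 10 6 8 3 5 7 11 2 16 9) = [0, 10, 16, 5, 4, 7, 8, 11, 3, 1, 6, 2, 12, 13, 14, 15, 9]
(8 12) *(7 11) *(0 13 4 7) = (0 13 4 7 11)(8 12) = [13, 1, 2, 3, 7, 5, 6, 11, 12, 9, 10, 0, 8, 4]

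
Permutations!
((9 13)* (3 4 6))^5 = (3 6 4)(9 13) = [0, 1, 2, 6, 3, 5, 4, 7, 8, 13, 10, 11, 12, 9]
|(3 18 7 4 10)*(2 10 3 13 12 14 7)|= 9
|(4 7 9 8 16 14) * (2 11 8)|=|(2 11 8 16 14 4 7 9)|=8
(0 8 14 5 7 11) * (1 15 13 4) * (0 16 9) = (0 8 14 5 7 11 16 9)(1 15 13 4) = [8, 15, 2, 3, 1, 7, 6, 11, 14, 0, 10, 16, 12, 4, 5, 13, 9]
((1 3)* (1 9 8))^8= (9)= [0, 1, 2, 3, 4, 5, 6, 7, 8, 9]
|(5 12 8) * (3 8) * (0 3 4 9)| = 7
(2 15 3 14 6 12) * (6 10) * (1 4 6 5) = [0, 4, 15, 14, 6, 1, 12, 7, 8, 9, 5, 11, 2, 13, 10, 3] = (1 4 6 12 2 15 3 14 10 5)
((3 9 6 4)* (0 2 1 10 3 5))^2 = (0 1 3 6 5 2 10 9 4) = [1, 3, 10, 6, 0, 2, 5, 7, 8, 4, 9]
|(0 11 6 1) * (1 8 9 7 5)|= 8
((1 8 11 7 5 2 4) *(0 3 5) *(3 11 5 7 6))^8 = (0 3 11 7 6)(1 2 8 4 5) = [3, 2, 8, 11, 5, 1, 0, 6, 4, 9, 10, 7]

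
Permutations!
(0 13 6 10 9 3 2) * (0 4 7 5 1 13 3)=(0 3 2 4 7 5 1 13 6 10 9)=[3, 13, 4, 2, 7, 1, 10, 5, 8, 0, 9, 11, 12, 6]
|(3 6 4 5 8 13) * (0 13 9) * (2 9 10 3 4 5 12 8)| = |(0 13 4 12 8 10 3 6 5 2 9)| = 11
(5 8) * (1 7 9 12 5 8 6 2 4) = (1 7 9 12 5 6 2 4) = [0, 7, 4, 3, 1, 6, 2, 9, 8, 12, 10, 11, 5]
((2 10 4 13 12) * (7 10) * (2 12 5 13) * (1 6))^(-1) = (1 6)(2 4 10 7)(5 13) = [0, 6, 4, 3, 10, 13, 1, 2, 8, 9, 7, 11, 12, 5]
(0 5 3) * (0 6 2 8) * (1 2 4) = (0 5 3 6 4 1 2 8) = [5, 2, 8, 6, 1, 3, 4, 7, 0]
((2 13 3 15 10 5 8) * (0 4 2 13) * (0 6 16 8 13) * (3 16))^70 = (0 3 13 4 15 16 2 10 8 6 5) = [3, 1, 10, 13, 15, 0, 5, 7, 6, 9, 8, 11, 12, 4, 14, 16, 2]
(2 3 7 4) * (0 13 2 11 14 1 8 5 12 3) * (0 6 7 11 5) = (0 13 2 6 7 4 5 12 3 11 14 1 8) = [13, 8, 6, 11, 5, 12, 7, 4, 0, 9, 10, 14, 3, 2, 1]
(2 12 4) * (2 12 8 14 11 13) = [0, 1, 8, 3, 12, 5, 6, 7, 14, 9, 10, 13, 4, 2, 11] = (2 8 14 11 13)(4 12)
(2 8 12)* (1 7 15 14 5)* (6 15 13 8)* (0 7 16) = (0 7 13 8 12 2 6 15 14 5 1 16) = [7, 16, 6, 3, 4, 1, 15, 13, 12, 9, 10, 11, 2, 8, 5, 14, 0]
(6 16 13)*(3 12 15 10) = (3 12 15 10)(6 16 13) = [0, 1, 2, 12, 4, 5, 16, 7, 8, 9, 3, 11, 15, 6, 14, 10, 13]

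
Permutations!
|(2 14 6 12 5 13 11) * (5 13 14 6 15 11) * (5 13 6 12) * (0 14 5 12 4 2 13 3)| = 6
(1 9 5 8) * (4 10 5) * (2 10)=(1 9 4 2 10 5 8)=[0, 9, 10, 3, 2, 8, 6, 7, 1, 4, 5]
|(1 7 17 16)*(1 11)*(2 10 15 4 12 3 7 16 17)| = 21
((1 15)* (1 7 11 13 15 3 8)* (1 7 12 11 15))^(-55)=(1 3 8 7 15 12 11 13)=[0, 3, 2, 8, 4, 5, 6, 15, 7, 9, 10, 13, 11, 1, 14, 12]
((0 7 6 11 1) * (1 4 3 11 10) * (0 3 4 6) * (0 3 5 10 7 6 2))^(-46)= (0 7 11)(1 10 5)(2 6 3)= [7, 10, 6, 2, 4, 1, 3, 11, 8, 9, 5, 0]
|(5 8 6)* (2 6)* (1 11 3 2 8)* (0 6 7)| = 8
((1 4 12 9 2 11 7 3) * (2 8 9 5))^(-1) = (1 3 7 11 2 5 12 4)(8 9) = [0, 3, 5, 7, 1, 12, 6, 11, 9, 8, 10, 2, 4]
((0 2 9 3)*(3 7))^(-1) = (0 3 7 9 2) = [3, 1, 0, 7, 4, 5, 6, 9, 8, 2]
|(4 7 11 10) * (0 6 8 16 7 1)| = 9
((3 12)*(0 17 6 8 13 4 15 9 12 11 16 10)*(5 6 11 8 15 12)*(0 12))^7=(0 8 10 17 13 12 11 4 3 16)(5 9 15 6)=[8, 1, 2, 16, 3, 9, 5, 7, 10, 15, 17, 4, 11, 12, 14, 6, 0, 13]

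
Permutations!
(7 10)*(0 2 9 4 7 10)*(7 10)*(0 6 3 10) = (0 2 9 4)(3 10 7 6) = [2, 1, 9, 10, 0, 5, 3, 6, 8, 4, 7]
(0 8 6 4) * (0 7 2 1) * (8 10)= [10, 0, 1, 3, 7, 5, 4, 2, 6, 9, 8]= (0 10 8 6 4 7 2 1)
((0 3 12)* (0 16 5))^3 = (0 16 3 5 12) = [16, 1, 2, 5, 4, 12, 6, 7, 8, 9, 10, 11, 0, 13, 14, 15, 3]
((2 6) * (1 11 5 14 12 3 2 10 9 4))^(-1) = (1 4 9 10 6 2 3 12 14 5 11) = [0, 4, 3, 12, 9, 11, 2, 7, 8, 10, 6, 1, 14, 13, 5]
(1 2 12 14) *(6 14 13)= (1 2 12 13 6 14)= [0, 2, 12, 3, 4, 5, 14, 7, 8, 9, 10, 11, 13, 6, 1]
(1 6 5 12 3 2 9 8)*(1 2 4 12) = (1 6 5)(2 9 8)(3 4 12) = [0, 6, 9, 4, 12, 1, 5, 7, 2, 8, 10, 11, 3]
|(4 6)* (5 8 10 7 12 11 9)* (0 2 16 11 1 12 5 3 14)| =28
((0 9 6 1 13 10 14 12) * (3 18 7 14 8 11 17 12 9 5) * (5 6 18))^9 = (3 5)(7 14 9 18) = [0, 1, 2, 5, 4, 3, 6, 14, 8, 18, 10, 11, 12, 13, 9, 15, 16, 17, 7]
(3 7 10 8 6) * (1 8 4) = (1 8 6 3 7 10 4) = [0, 8, 2, 7, 1, 5, 3, 10, 6, 9, 4]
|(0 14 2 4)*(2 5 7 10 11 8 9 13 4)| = 10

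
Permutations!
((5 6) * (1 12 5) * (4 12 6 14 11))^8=[0, 1, 2, 3, 14, 4, 6, 7, 8, 9, 10, 5, 11, 13, 12]=(4 14 12 11 5)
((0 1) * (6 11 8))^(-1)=[1, 0, 2, 3, 4, 5, 8, 7, 11, 9, 10, 6]=(0 1)(6 8 11)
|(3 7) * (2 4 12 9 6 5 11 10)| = 8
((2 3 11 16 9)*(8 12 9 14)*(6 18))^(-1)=(2 9 12 8 14 16 11 3)(6 18)=[0, 1, 9, 2, 4, 5, 18, 7, 14, 12, 10, 3, 8, 13, 16, 15, 11, 17, 6]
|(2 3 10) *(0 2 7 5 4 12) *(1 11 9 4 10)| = |(0 2 3 1 11 9 4 12)(5 10 7)| = 24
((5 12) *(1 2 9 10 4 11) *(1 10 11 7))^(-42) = (12) = [0, 1, 2, 3, 4, 5, 6, 7, 8, 9, 10, 11, 12]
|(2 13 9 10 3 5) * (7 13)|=7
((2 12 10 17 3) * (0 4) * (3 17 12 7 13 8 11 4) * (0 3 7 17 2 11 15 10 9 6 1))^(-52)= (17)(0 6 12 15 13)(1 9 10 8 7)(3 4 11)= [6, 9, 2, 4, 11, 5, 12, 1, 7, 10, 8, 3, 15, 0, 14, 13, 16, 17]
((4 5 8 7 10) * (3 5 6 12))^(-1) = [0, 1, 2, 12, 10, 3, 4, 8, 5, 9, 7, 11, 6] = (3 12 6 4 10 7 8 5)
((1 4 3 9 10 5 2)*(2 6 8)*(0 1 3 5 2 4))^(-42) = [0, 1, 9, 10, 6, 8, 4, 7, 5, 2, 3] = (2 9)(3 10)(4 6)(5 8)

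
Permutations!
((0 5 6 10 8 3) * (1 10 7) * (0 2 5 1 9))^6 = [5, 6, 1, 0, 4, 10, 8, 3, 9, 2, 7] = (0 5 10 7 3)(1 6 8 9 2)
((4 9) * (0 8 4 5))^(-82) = (0 9 8 5 4) = [9, 1, 2, 3, 0, 4, 6, 7, 5, 8]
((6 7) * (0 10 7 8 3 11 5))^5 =[3, 1, 2, 7, 4, 8, 0, 5, 10, 9, 11, 6] =(0 3 7 5 8 10 11 6)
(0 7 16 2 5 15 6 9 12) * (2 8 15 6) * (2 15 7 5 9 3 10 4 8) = [5, 1, 9, 10, 8, 6, 3, 16, 7, 12, 4, 11, 0, 13, 14, 15, 2] = (0 5 6 3 10 4 8 7 16 2 9 12)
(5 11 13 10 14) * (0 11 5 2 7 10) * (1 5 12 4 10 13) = [11, 5, 7, 3, 10, 12, 6, 13, 8, 9, 14, 1, 4, 0, 2] = (0 11 1 5 12 4 10 14 2 7 13)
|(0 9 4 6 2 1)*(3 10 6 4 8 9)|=|(0 3 10 6 2 1)(8 9)|=6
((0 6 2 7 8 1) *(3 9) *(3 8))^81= (0 6 2 7 3 9 8 1)= [6, 0, 7, 9, 4, 5, 2, 3, 1, 8]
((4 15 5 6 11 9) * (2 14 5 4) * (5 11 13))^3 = (2 9 11 14)(4 15) = [0, 1, 9, 3, 15, 5, 6, 7, 8, 11, 10, 14, 12, 13, 2, 4]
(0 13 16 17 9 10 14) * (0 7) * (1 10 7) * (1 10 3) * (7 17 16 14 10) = [13, 3, 2, 1, 4, 5, 6, 0, 8, 17, 10, 11, 12, 14, 7, 15, 16, 9] = (0 13 14 7)(1 3)(9 17)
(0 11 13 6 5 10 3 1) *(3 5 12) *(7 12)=(0 11 13 6 7 12 3 1)(5 10)=[11, 0, 2, 1, 4, 10, 7, 12, 8, 9, 5, 13, 3, 6]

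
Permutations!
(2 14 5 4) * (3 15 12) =(2 14 5 4)(3 15 12) =[0, 1, 14, 15, 2, 4, 6, 7, 8, 9, 10, 11, 3, 13, 5, 12]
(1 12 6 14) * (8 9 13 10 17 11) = (1 12 6 14)(8 9 13 10 17 11) = [0, 12, 2, 3, 4, 5, 14, 7, 9, 13, 17, 8, 6, 10, 1, 15, 16, 11]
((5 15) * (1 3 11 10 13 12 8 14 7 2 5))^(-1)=(1 15 5 2 7 14 8 12 13 10 11 3)=[0, 15, 7, 1, 4, 2, 6, 14, 12, 9, 11, 3, 13, 10, 8, 5]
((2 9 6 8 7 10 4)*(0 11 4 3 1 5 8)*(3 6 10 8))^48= (0 6 10 9 2 4 11)= [6, 1, 4, 3, 11, 5, 10, 7, 8, 2, 9, 0]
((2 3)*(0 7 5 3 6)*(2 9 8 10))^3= (0 3 10)(2 7 9)(5 8 6)= [3, 1, 7, 10, 4, 8, 5, 9, 6, 2, 0]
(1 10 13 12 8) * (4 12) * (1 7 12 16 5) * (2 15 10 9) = (1 9 2 15 10 13 4 16 5)(7 12 8) = [0, 9, 15, 3, 16, 1, 6, 12, 7, 2, 13, 11, 8, 4, 14, 10, 5]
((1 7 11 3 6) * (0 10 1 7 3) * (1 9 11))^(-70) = (0 9)(1 6)(3 7)(10 11) = [9, 6, 2, 7, 4, 5, 1, 3, 8, 0, 11, 10]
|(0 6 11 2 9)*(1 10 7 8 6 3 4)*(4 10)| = 18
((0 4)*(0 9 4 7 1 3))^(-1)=(0 3 1 7)(4 9)=[3, 7, 2, 1, 9, 5, 6, 0, 8, 4]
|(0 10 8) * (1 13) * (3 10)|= |(0 3 10 8)(1 13)|= 4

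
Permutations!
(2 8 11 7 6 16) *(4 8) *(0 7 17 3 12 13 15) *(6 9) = (0 7 9 6 16 2 4 8 11 17 3 12 13 15) = [7, 1, 4, 12, 8, 5, 16, 9, 11, 6, 10, 17, 13, 15, 14, 0, 2, 3]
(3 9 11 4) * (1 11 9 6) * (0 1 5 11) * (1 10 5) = (0 10 5 11 4 3 6 1) = [10, 0, 2, 6, 3, 11, 1, 7, 8, 9, 5, 4]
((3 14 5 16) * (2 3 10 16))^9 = [0, 1, 3, 14, 4, 2, 6, 7, 8, 9, 16, 11, 12, 13, 5, 15, 10] = (2 3 14 5)(10 16)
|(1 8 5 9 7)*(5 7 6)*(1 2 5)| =|(1 8 7 2 5 9 6)| =7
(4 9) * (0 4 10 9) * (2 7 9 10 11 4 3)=(0 3 2 7 9 11 4)=[3, 1, 7, 2, 0, 5, 6, 9, 8, 11, 10, 4]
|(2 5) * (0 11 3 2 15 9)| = |(0 11 3 2 5 15 9)| = 7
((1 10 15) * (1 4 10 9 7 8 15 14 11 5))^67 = [0, 14, 2, 3, 7, 10, 6, 5, 1, 11, 8, 4, 12, 13, 15, 9] = (1 14 15 9 11 4 7 5 10 8)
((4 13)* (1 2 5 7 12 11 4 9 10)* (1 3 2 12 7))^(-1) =(1 5 2 3 10 9 13 4 11 12) =[0, 5, 3, 10, 11, 2, 6, 7, 8, 13, 9, 12, 1, 4]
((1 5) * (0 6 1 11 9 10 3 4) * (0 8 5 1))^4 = (3 11 4 9 8 10 5) = [0, 1, 2, 11, 9, 3, 6, 7, 10, 8, 5, 4]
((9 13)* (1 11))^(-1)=(1 11)(9 13)=[0, 11, 2, 3, 4, 5, 6, 7, 8, 13, 10, 1, 12, 9]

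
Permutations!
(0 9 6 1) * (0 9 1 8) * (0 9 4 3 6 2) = (0 1 4 3 6 8 9 2) = [1, 4, 0, 6, 3, 5, 8, 7, 9, 2]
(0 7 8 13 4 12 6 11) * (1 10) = (0 7 8 13 4 12 6 11)(1 10) = [7, 10, 2, 3, 12, 5, 11, 8, 13, 9, 1, 0, 6, 4]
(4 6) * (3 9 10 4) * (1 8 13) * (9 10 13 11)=(1 8 11 9 13)(3 10 4 6)=[0, 8, 2, 10, 6, 5, 3, 7, 11, 13, 4, 9, 12, 1]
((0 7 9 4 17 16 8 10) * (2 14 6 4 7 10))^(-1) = (0 10)(2 8 16 17 4 6 14)(7 9) = [10, 1, 8, 3, 6, 5, 14, 9, 16, 7, 0, 11, 12, 13, 2, 15, 17, 4]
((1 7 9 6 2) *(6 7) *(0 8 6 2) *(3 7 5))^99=[0, 2, 1, 5, 4, 9, 6, 3, 8, 7]=(1 2)(3 5 9 7)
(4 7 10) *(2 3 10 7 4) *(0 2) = (0 2 3 10) = [2, 1, 3, 10, 4, 5, 6, 7, 8, 9, 0]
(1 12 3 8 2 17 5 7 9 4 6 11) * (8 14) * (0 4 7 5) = (0 4 6 11 1 12 3 14 8 2 17)(7 9) = [4, 12, 17, 14, 6, 5, 11, 9, 2, 7, 10, 1, 3, 13, 8, 15, 16, 0]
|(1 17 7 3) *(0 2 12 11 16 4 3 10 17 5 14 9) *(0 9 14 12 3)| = 9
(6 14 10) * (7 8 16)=[0, 1, 2, 3, 4, 5, 14, 8, 16, 9, 6, 11, 12, 13, 10, 15, 7]=(6 14 10)(7 8 16)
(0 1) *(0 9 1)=(1 9)=[0, 9, 2, 3, 4, 5, 6, 7, 8, 1]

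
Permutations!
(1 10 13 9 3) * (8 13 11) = (1 10 11 8 13 9 3) = [0, 10, 2, 1, 4, 5, 6, 7, 13, 3, 11, 8, 12, 9]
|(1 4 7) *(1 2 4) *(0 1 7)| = 5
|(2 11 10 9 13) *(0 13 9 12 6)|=|(0 13 2 11 10 12 6)|=7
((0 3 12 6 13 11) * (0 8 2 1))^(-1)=(0 1 2 8 11 13 6 12 3)=[1, 2, 8, 0, 4, 5, 12, 7, 11, 9, 10, 13, 3, 6]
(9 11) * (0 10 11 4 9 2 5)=[10, 1, 5, 3, 9, 0, 6, 7, 8, 4, 11, 2]=(0 10 11 2 5)(4 9)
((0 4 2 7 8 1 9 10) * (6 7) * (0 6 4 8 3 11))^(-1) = [11, 8, 4, 7, 2, 5, 10, 6, 0, 1, 9, 3] = (0 11 3 7 6 10 9 1 8)(2 4)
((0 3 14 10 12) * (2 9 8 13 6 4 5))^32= (0 14 12 3 10)(2 6 9 4 8 5 13)= [14, 1, 6, 10, 8, 13, 9, 7, 5, 4, 0, 11, 3, 2, 12]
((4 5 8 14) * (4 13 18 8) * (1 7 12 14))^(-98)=(18)=[0, 1, 2, 3, 4, 5, 6, 7, 8, 9, 10, 11, 12, 13, 14, 15, 16, 17, 18]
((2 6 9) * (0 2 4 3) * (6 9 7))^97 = [9, 1, 4, 2, 0, 5, 7, 6, 8, 3] = (0 9 3 2 4)(6 7)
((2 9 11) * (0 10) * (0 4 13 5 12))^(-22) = (0 4 5)(2 11 9)(10 13 12) = [4, 1, 11, 3, 5, 0, 6, 7, 8, 2, 13, 9, 10, 12]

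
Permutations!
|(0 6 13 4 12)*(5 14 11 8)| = 20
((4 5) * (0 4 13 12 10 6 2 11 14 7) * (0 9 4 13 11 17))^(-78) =[17, 1, 6, 3, 4, 5, 10, 7, 8, 9, 12, 11, 13, 0, 14, 15, 16, 2] =(0 17 2 6 10 12 13)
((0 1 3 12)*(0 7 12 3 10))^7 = (0 1 10)(7 12) = [1, 10, 2, 3, 4, 5, 6, 12, 8, 9, 0, 11, 7]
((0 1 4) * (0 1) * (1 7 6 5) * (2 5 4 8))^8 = (8)(4 6 7) = [0, 1, 2, 3, 6, 5, 7, 4, 8]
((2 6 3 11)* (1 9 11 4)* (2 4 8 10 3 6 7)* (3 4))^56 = (11) = [0, 1, 2, 3, 4, 5, 6, 7, 8, 9, 10, 11]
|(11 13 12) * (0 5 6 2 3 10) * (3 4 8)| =24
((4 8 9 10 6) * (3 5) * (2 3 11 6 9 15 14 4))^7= (2 5 6 3 11)(4 14 15 8)(9 10)= [0, 1, 5, 11, 14, 6, 3, 7, 4, 10, 9, 2, 12, 13, 15, 8]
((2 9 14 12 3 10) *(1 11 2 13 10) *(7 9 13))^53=(1 13 9 3 2 7 12 11 10 14)=[0, 13, 7, 2, 4, 5, 6, 12, 8, 3, 14, 10, 11, 9, 1]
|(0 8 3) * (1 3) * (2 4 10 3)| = |(0 8 1 2 4 10 3)| = 7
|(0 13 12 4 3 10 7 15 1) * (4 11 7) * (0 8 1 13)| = 30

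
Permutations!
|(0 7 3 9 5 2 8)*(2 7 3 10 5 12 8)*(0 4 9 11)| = |(0 3 11)(4 9 12 8)(5 7 10)| = 12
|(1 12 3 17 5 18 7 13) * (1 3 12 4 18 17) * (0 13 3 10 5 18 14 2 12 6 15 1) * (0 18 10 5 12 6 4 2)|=|(0 13 5 17 10 12 4 14)(1 2 6 15)(3 18 7)|=24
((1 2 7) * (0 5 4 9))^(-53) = (0 9 4 5)(1 2 7) = [9, 2, 7, 3, 5, 0, 6, 1, 8, 4]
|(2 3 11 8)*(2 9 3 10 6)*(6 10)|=4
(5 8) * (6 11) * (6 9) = (5 8)(6 11 9) = [0, 1, 2, 3, 4, 8, 11, 7, 5, 6, 10, 9]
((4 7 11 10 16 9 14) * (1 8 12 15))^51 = [0, 15, 2, 3, 11, 5, 6, 10, 1, 4, 9, 16, 8, 13, 7, 12, 14] = (1 15 12 8)(4 11 16 14 7 10 9)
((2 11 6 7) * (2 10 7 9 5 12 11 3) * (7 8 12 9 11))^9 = [0, 1, 3, 2, 4, 9, 11, 10, 12, 5, 8, 6, 7] = (2 3)(5 9)(6 11)(7 10 8 12)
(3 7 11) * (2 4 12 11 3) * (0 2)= (0 2 4 12 11)(3 7)= [2, 1, 4, 7, 12, 5, 6, 3, 8, 9, 10, 0, 11]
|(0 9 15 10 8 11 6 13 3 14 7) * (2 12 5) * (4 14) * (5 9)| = 15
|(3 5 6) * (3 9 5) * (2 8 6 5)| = 4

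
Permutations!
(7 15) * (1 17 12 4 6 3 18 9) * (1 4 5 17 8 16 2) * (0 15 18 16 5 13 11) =[15, 8, 1, 16, 6, 17, 3, 18, 5, 4, 10, 0, 13, 11, 14, 7, 2, 12, 9] =(0 15 7 18 9 4 6 3 16 2 1 8 5 17 12 13 11)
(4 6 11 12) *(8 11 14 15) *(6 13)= (4 13 6 14 15 8 11 12)= [0, 1, 2, 3, 13, 5, 14, 7, 11, 9, 10, 12, 4, 6, 15, 8]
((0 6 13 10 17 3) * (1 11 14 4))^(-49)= (0 3 17 10 13 6)(1 4 14 11)= [3, 4, 2, 17, 14, 5, 0, 7, 8, 9, 13, 1, 12, 6, 11, 15, 16, 10]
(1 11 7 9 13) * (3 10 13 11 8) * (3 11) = (1 8 11 7 9 3 10 13) = [0, 8, 2, 10, 4, 5, 6, 9, 11, 3, 13, 7, 12, 1]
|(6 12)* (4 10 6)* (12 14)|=5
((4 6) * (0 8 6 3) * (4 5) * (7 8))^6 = (0 3 4 5 6 8 7) = [3, 1, 2, 4, 5, 6, 8, 0, 7]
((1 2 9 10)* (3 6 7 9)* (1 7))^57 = [0, 2, 3, 6, 4, 5, 1, 7, 8, 9, 10] = (10)(1 2 3 6)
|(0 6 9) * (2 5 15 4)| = 12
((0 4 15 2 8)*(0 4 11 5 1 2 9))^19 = (0 11 5 1 2 8 4 15 9) = [11, 2, 8, 3, 15, 1, 6, 7, 4, 0, 10, 5, 12, 13, 14, 9]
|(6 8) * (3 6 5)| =|(3 6 8 5)| =4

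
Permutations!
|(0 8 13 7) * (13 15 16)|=|(0 8 15 16 13 7)|=6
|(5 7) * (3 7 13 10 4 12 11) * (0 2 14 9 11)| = 12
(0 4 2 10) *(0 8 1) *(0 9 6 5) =[4, 9, 10, 3, 2, 0, 5, 7, 1, 6, 8] =(0 4 2 10 8 1 9 6 5)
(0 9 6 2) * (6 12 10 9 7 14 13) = (0 7 14 13 6 2)(9 12 10) = [7, 1, 0, 3, 4, 5, 2, 14, 8, 12, 9, 11, 10, 6, 13]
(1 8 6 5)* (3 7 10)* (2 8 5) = (1 5)(2 8 6)(3 7 10) = [0, 5, 8, 7, 4, 1, 2, 10, 6, 9, 3]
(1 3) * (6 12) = (1 3)(6 12) = [0, 3, 2, 1, 4, 5, 12, 7, 8, 9, 10, 11, 6]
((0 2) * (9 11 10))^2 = [0, 1, 2, 3, 4, 5, 6, 7, 8, 10, 11, 9] = (9 10 11)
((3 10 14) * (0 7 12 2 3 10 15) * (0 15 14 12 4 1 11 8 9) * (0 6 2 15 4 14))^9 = (0 8 12 3 11 10 2 1 14 6 4 7 9 15) = [8, 14, 1, 11, 7, 5, 4, 9, 12, 15, 2, 10, 3, 13, 6, 0]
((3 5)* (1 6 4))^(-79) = (1 4 6)(3 5) = [0, 4, 2, 5, 6, 3, 1]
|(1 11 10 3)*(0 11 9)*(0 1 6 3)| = |(0 11 10)(1 9)(3 6)| = 6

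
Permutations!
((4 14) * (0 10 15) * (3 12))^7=(0 10 15)(3 12)(4 14)=[10, 1, 2, 12, 14, 5, 6, 7, 8, 9, 15, 11, 3, 13, 4, 0]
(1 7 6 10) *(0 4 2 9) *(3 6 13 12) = [4, 7, 9, 6, 2, 5, 10, 13, 8, 0, 1, 11, 3, 12] = (0 4 2 9)(1 7 13 12 3 6 10)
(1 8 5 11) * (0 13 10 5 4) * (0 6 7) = (0 13 10 5 11 1 8 4 6 7) = [13, 8, 2, 3, 6, 11, 7, 0, 4, 9, 5, 1, 12, 10]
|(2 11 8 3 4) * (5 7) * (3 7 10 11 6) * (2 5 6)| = 8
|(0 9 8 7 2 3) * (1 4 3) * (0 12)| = |(0 9 8 7 2 1 4 3 12)| = 9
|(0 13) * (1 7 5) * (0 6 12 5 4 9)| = |(0 13 6 12 5 1 7 4 9)| = 9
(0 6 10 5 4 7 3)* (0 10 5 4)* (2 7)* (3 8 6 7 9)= (0 7 8 6 5)(2 9 3 10 4)= [7, 1, 9, 10, 2, 0, 5, 8, 6, 3, 4]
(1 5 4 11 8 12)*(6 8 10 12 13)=(1 5 4 11 10 12)(6 8 13)=[0, 5, 2, 3, 11, 4, 8, 7, 13, 9, 12, 10, 1, 6]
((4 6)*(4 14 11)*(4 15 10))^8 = [0, 1, 2, 3, 14, 5, 11, 7, 8, 9, 6, 10, 12, 13, 15, 4] = (4 14 15)(6 11 10)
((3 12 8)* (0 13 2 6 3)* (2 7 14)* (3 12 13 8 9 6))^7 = (0 8)(2 13 14 3 7)(6 12 9) = [8, 1, 13, 7, 4, 5, 12, 2, 0, 6, 10, 11, 9, 14, 3]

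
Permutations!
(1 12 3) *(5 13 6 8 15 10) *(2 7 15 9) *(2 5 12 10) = (1 10 12 3)(2 7 15)(5 13 6 8 9) = [0, 10, 7, 1, 4, 13, 8, 15, 9, 5, 12, 11, 3, 6, 14, 2]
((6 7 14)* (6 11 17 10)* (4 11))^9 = (4 17 6 14 11 10 7) = [0, 1, 2, 3, 17, 5, 14, 4, 8, 9, 7, 10, 12, 13, 11, 15, 16, 6]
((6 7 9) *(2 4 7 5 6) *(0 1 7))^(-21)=(0 9)(1 2)(4 7)(5 6)=[9, 2, 1, 3, 7, 6, 5, 4, 8, 0]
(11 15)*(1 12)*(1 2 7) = [0, 12, 7, 3, 4, 5, 6, 1, 8, 9, 10, 15, 2, 13, 14, 11] = (1 12 2 7)(11 15)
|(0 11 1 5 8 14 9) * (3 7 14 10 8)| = |(0 11 1 5 3 7 14 9)(8 10)| = 8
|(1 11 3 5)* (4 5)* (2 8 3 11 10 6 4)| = |(11)(1 10 6 4 5)(2 8 3)| = 15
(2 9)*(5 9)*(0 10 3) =(0 10 3)(2 5 9) =[10, 1, 5, 0, 4, 9, 6, 7, 8, 2, 3]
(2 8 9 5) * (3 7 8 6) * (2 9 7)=(2 6 3)(5 9)(7 8)=[0, 1, 6, 2, 4, 9, 3, 8, 7, 5]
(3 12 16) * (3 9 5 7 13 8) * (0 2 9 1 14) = (0 2 9 5 7 13 8 3 12 16 1 14) = [2, 14, 9, 12, 4, 7, 6, 13, 3, 5, 10, 11, 16, 8, 0, 15, 1]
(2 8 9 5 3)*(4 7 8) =(2 4 7 8 9 5 3) =[0, 1, 4, 2, 7, 3, 6, 8, 9, 5]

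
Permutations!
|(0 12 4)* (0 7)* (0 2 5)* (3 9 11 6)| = |(0 12 4 7 2 5)(3 9 11 6)| = 12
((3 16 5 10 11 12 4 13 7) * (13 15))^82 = (3 5 11 4 13)(7 16 10 12 15) = [0, 1, 2, 5, 13, 11, 6, 16, 8, 9, 12, 4, 15, 3, 14, 7, 10]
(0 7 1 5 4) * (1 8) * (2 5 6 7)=(0 2 5 4)(1 6 7 8)=[2, 6, 5, 3, 0, 4, 7, 8, 1]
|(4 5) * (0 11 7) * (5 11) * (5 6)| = |(0 6 5 4 11 7)| = 6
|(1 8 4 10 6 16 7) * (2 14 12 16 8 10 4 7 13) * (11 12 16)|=|(1 10 6 8 7)(2 14 16 13)(11 12)|=20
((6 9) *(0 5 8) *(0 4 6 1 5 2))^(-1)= (0 2)(1 9 6 4 8 5)= [2, 9, 0, 3, 8, 1, 4, 7, 5, 6]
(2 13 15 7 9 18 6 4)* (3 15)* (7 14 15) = (2 13 3 7 9 18 6 4)(14 15) = [0, 1, 13, 7, 2, 5, 4, 9, 8, 18, 10, 11, 12, 3, 15, 14, 16, 17, 6]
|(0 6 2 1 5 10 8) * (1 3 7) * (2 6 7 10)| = |(0 7 1 5 2 3 10 8)| = 8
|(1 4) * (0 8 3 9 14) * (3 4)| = 7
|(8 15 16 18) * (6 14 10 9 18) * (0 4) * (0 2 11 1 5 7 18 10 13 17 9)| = |(0 4 2 11 1 5 7 18 8 15 16 6 14 13 17 9 10)| = 17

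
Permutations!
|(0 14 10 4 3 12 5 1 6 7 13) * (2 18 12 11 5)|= |(0 14 10 4 3 11 5 1 6 7 13)(2 18 12)|= 33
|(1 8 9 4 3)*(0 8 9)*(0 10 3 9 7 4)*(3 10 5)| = 8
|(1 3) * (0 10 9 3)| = 5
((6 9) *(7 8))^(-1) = (6 9)(7 8) = [0, 1, 2, 3, 4, 5, 9, 8, 7, 6]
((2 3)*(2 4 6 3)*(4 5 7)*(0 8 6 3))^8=[6, 1, 2, 3, 4, 5, 8, 7, 0]=(0 6 8)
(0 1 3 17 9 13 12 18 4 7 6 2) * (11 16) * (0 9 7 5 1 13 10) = (0 13 12 18 4 5 1 3 17 7 6 2 9 10)(11 16) = [13, 3, 9, 17, 5, 1, 2, 6, 8, 10, 0, 16, 18, 12, 14, 15, 11, 7, 4]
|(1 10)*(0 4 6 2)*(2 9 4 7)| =|(0 7 2)(1 10)(4 6 9)| =6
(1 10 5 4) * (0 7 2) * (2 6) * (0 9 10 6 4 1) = [7, 6, 9, 3, 0, 1, 2, 4, 8, 10, 5] = (0 7 4)(1 6 2 9 10 5)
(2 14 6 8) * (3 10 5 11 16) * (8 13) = (2 14 6 13 8)(3 10 5 11 16) = [0, 1, 14, 10, 4, 11, 13, 7, 2, 9, 5, 16, 12, 8, 6, 15, 3]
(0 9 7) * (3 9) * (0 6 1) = (0 3 9 7 6 1) = [3, 0, 2, 9, 4, 5, 1, 6, 8, 7]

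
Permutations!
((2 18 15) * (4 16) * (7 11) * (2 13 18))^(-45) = (18)(4 16)(7 11) = [0, 1, 2, 3, 16, 5, 6, 11, 8, 9, 10, 7, 12, 13, 14, 15, 4, 17, 18]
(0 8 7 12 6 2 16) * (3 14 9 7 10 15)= (0 8 10 15 3 14 9 7 12 6 2 16)= [8, 1, 16, 14, 4, 5, 2, 12, 10, 7, 15, 11, 6, 13, 9, 3, 0]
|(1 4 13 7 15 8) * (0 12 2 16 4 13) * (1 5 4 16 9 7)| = 18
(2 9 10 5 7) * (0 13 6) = (0 13 6)(2 9 10 5 7) = [13, 1, 9, 3, 4, 7, 0, 2, 8, 10, 5, 11, 12, 6]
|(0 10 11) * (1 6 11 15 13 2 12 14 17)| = 11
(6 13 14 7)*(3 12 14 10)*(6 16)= [0, 1, 2, 12, 4, 5, 13, 16, 8, 9, 3, 11, 14, 10, 7, 15, 6]= (3 12 14 7 16 6 13 10)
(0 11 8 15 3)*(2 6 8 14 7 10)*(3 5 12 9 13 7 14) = (0 11 3)(2 6 8 15 5 12 9 13 7 10) = [11, 1, 6, 0, 4, 12, 8, 10, 15, 13, 2, 3, 9, 7, 14, 5]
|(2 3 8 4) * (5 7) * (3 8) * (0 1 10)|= |(0 1 10)(2 8 4)(5 7)|= 6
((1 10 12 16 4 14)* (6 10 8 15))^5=(1 12 8 16 15 4 6 14 10)=[0, 12, 2, 3, 6, 5, 14, 7, 16, 9, 1, 11, 8, 13, 10, 4, 15]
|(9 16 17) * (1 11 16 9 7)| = 5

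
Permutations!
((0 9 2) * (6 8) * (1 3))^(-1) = [2, 3, 9, 1, 4, 5, 8, 7, 6, 0] = (0 2 9)(1 3)(6 8)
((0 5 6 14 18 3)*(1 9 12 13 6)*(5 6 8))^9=(0 3 18 14 6)(1 13)(5 12)(8 9)=[3, 13, 2, 18, 4, 12, 0, 7, 9, 8, 10, 11, 5, 1, 6, 15, 16, 17, 14]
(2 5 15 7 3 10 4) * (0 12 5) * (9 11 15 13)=(0 12 5 13 9 11 15 7 3 10 4 2)=[12, 1, 0, 10, 2, 13, 6, 3, 8, 11, 4, 15, 5, 9, 14, 7]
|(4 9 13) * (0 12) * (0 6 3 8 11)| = 6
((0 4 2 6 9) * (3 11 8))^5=(3 8 11)=[0, 1, 2, 8, 4, 5, 6, 7, 11, 9, 10, 3]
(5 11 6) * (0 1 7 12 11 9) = [1, 7, 2, 3, 4, 9, 5, 12, 8, 0, 10, 6, 11] = (0 1 7 12 11 6 5 9)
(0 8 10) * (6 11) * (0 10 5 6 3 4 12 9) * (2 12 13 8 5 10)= (0 5 6 11 3 4 13 8 10 2 12 9)= [5, 1, 12, 4, 13, 6, 11, 7, 10, 0, 2, 3, 9, 8]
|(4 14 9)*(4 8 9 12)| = |(4 14 12)(8 9)| = 6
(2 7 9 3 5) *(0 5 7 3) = (0 5 2 3 7 9) = [5, 1, 3, 7, 4, 2, 6, 9, 8, 0]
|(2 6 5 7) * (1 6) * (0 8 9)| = 15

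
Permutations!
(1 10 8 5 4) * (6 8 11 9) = (1 10 11 9 6 8 5 4) = [0, 10, 2, 3, 1, 4, 8, 7, 5, 6, 11, 9]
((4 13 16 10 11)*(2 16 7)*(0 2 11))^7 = (0 10 16 2)(4 11 7 13) = [10, 1, 0, 3, 11, 5, 6, 13, 8, 9, 16, 7, 12, 4, 14, 15, 2]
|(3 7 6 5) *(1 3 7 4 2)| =|(1 3 4 2)(5 7 6)| =12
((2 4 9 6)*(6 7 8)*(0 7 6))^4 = (9)(0 7 8) = [7, 1, 2, 3, 4, 5, 6, 8, 0, 9]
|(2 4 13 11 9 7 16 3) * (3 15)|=|(2 4 13 11 9 7 16 15 3)|=9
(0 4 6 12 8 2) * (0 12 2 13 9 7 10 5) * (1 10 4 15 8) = [15, 10, 12, 3, 6, 0, 2, 4, 13, 7, 5, 11, 1, 9, 14, 8] = (0 15 8 13 9 7 4 6 2 12 1 10 5)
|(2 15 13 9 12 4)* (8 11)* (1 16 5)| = 6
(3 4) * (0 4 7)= (0 4 3 7)= [4, 1, 2, 7, 3, 5, 6, 0]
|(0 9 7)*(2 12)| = |(0 9 7)(2 12)| = 6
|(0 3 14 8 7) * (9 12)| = 10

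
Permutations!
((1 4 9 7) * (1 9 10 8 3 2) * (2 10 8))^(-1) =(1 2 10 3 8 4)(7 9) =[0, 2, 10, 8, 1, 5, 6, 9, 4, 7, 3]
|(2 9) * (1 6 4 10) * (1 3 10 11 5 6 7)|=|(1 7)(2 9)(3 10)(4 11 5 6)|=4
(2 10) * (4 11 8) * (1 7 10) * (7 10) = (1 10 2)(4 11 8) = [0, 10, 1, 3, 11, 5, 6, 7, 4, 9, 2, 8]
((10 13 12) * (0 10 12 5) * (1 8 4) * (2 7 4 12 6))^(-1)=[5, 4, 6, 3, 7, 13, 12, 2, 1, 9, 0, 11, 8, 10]=(0 5 13 10)(1 4 7 2 6 12 8)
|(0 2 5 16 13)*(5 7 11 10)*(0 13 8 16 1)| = |(0 2 7 11 10 5 1)(8 16)| = 14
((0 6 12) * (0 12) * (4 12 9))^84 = (12) = [0, 1, 2, 3, 4, 5, 6, 7, 8, 9, 10, 11, 12]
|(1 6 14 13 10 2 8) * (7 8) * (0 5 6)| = 10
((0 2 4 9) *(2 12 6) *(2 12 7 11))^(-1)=(0 9 4 2 11 7)(6 12)=[9, 1, 11, 3, 2, 5, 12, 0, 8, 4, 10, 7, 6]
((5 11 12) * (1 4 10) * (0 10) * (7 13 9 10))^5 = [1, 9, 2, 3, 10, 12, 6, 4, 8, 7, 13, 5, 11, 0] = (0 1 9 7 4 10 13)(5 12 11)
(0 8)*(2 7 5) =(0 8)(2 7 5) =[8, 1, 7, 3, 4, 2, 6, 5, 0]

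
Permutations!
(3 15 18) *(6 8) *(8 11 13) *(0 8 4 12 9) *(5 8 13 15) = (0 13 4 12 9)(3 5 8 6 11 15 18) = [13, 1, 2, 5, 12, 8, 11, 7, 6, 0, 10, 15, 9, 4, 14, 18, 16, 17, 3]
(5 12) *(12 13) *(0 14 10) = (0 14 10)(5 13 12) = [14, 1, 2, 3, 4, 13, 6, 7, 8, 9, 0, 11, 5, 12, 10]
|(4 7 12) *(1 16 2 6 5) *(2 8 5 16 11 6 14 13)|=|(1 11 6 16 8 5)(2 14 13)(4 7 12)|=6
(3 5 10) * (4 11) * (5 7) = (3 7 5 10)(4 11) = [0, 1, 2, 7, 11, 10, 6, 5, 8, 9, 3, 4]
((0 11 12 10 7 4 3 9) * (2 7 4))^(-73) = (0 4 11 3 12 9 10)(2 7) = [4, 1, 7, 12, 11, 5, 6, 2, 8, 10, 0, 3, 9]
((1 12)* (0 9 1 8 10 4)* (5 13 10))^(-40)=(0 5 9 13 1 10 12 4 8)=[5, 10, 2, 3, 8, 9, 6, 7, 0, 13, 12, 11, 4, 1]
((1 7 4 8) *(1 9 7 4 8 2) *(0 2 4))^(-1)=(0 1 2)(7 9 8)=[1, 2, 0, 3, 4, 5, 6, 9, 7, 8]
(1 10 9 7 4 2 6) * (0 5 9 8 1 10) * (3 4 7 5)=(0 3 4 2 6 10 8 1)(5 9)=[3, 0, 6, 4, 2, 9, 10, 7, 1, 5, 8]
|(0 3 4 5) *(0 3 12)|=6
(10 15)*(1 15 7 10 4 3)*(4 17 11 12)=(1 15 17 11 12 4 3)(7 10)=[0, 15, 2, 1, 3, 5, 6, 10, 8, 9, 7, 12, 4, 13, 14, 17, 16, 11]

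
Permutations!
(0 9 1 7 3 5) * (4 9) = (0 4 9 1 7 3 5) = [4, 7, 2, 5, 9, 0, 6, 3, 8, 1]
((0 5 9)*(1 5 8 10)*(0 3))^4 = [5, 0, 2, 1, 4, 8, 6, 7, 9, 10, 3] = (0 5 8 9 10 3 1)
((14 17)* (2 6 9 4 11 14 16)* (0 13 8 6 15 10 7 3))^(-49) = (0 15 14 6 3 2 11 8 7 16 4 13 10 17 9) = [15, 1, 11, 2, 13, 5, 3, 16, 7, 0, 17, 8, 12, 10, 6, 14, 4, 9]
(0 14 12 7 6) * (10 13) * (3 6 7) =[14, 1, 2, 6, 4, 5, 0, 7, 8, 9, 13, 11, 3, 10, 12] =(0 14 12 3 6)(10 13)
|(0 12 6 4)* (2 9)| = |(0 12 6 4)(2 9)| = 4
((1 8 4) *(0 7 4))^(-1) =[8, 4, 2, 3, 7, 5, 6, 0, 1] =(0 8 1 4 7)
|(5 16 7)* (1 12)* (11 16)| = 4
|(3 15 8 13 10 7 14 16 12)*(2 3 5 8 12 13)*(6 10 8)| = |(2 3 15 12 5 6 10 7 14 16 13 8)| = 12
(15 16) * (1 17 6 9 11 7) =(1 17 6 9 11 7)(15 16) =[0, 17, 2, 3, 4, 5, 9, 1, 8, 11, 10, 7, 12, 13, 14, 16, 15, 6]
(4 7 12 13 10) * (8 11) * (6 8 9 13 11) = (4 7 12 11 9 13 10)(6 8) = [0, 1, 2, 3, 7, 5, 8, 12, 6, 13, 4, 9, 11, 10]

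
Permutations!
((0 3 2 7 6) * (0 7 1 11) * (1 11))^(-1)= (0 11 2 3)(6 7)= [11, 1, 3, 0, 4, 5, 7, 6, 8, 9, 10, 2]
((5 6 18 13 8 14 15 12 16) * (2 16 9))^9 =(2 12 14 13 6 16 9 15 8 18 5) =[0, 1, 12, 3, 4, 2, 16, 7, 18, 15, 10, 11, 14, 6, 13, 8, 9, 17, 5]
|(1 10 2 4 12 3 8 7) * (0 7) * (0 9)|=10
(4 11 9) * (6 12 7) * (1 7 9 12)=(1 7 6)(4 11 12 9)=[0, 7, 2, 3, 11, 5, 1, 6, 8, 4, 10, 12, 9]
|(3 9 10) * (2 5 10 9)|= |(2 5 10 3)|= 4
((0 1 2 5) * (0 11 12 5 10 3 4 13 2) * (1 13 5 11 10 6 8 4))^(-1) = [1, 3, 13, 10, 8, 4, 2, 7, 6, 9, 5, 12, 11, 0] = (0 1 3 10 5 4 8 6 2 13)(11 12)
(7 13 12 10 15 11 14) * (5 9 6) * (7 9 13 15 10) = (5 13 12 7 15 11 14 9 6) = [0, 1, 2, 3, 4, 13, 5, 15, 8, 6, 10, 14, 7, 12, 9, 11]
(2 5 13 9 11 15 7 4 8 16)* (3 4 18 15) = (2 5 13 9 11 3 4 8 16)(7 18 15) = [0, 1, 5, 4, 8, 13, 6, 18, 16, 11, 10, 3, 12, 9, 14, 7, 2, 17, 15]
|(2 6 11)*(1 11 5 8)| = 6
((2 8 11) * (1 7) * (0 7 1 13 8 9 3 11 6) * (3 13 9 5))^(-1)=(0 6 8 13 9 7)(2 11 3 5)=[6, 1, 11, 5, 4, 2, 8, 0, 13, 7, 10, 3, 12, 9]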